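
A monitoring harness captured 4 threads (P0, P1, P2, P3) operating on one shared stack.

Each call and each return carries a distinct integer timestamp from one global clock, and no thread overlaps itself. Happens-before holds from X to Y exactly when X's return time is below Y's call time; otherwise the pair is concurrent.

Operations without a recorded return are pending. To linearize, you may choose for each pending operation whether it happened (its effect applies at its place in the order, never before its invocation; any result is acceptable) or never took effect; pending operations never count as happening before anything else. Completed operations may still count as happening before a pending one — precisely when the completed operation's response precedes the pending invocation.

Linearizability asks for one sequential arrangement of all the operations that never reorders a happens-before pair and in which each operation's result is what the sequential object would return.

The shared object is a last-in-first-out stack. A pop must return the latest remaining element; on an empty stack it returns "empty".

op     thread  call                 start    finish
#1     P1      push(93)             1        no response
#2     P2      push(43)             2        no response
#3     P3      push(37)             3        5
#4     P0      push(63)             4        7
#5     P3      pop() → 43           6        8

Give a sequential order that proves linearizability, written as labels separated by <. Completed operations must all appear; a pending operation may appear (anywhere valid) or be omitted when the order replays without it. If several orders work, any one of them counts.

step 1: #1 push(93) (pending, included) — stack <93>
step 2: #3 push(37) — stack <93,37>
step 3: #2 push(43) (pending, included) — stack <93,37,43>
step 4: #5 pop() → 43 — stack <93,37>
step 5: #4 push(63) — stack <93,37,63>

#1 < #3 < #2 < #5 < #4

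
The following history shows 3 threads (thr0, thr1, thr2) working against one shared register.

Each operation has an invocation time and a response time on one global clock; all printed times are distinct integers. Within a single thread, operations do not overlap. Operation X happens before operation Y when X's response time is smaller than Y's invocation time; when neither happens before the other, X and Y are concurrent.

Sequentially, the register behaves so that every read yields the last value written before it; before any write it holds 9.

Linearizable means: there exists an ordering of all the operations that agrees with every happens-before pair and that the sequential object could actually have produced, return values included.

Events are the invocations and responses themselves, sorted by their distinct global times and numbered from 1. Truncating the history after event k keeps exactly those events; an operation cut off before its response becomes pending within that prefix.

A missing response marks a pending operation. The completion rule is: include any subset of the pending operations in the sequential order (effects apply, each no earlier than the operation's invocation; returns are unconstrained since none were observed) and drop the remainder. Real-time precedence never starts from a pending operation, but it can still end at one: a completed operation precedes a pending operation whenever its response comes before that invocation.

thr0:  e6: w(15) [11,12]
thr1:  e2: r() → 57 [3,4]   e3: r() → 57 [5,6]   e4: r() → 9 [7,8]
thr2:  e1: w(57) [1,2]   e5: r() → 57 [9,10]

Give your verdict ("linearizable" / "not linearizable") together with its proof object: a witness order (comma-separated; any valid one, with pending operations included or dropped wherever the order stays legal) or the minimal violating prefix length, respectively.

through event 7 a valid linearization exists; event 8 (e4 responding at time 8) ends that
one real-time candidate order over the 4 completed operations — the register replay rejects it
sample order e1, e2, e3, e4 stalls at step 4 — e4 r() → 9 has no legal effect

not linearizable — minimal violating prefix: 8 events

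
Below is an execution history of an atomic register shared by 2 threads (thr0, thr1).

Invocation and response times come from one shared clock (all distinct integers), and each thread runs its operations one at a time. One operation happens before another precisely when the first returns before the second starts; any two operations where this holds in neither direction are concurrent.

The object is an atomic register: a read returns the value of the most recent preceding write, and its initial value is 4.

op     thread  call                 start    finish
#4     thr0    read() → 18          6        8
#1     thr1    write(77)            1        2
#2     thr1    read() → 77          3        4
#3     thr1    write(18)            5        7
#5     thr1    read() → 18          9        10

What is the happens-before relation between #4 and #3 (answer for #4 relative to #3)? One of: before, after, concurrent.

#4 spans [6,8], #3 spans [5,7]
the intervals overlap in both directions

concurrent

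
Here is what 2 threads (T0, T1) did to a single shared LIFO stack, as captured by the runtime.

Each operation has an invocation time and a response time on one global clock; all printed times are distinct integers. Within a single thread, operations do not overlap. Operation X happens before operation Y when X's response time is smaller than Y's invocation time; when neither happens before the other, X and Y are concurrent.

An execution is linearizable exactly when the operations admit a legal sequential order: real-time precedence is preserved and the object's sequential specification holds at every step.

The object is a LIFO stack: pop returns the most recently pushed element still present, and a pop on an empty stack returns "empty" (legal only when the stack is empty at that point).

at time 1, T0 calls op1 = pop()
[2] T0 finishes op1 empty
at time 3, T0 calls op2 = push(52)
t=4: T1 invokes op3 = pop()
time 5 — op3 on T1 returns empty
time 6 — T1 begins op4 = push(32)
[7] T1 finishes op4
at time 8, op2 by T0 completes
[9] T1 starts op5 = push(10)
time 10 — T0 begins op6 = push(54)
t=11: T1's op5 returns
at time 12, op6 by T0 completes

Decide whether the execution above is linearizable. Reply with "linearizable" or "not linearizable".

witness order: op1, op3, op2, op4, op5, op6
step 1: op1 pop() → empty — stack <>
step 2: op3 pop() → empty — stack <>
step 3: op2 push(52) — stack <52>
step 4: op4 push(32) — stack <52,32>
step 5: op5 push(10) — stack <52,32,10>
step 6: op6 push(54) — stack <52,32,10,54>

linearizable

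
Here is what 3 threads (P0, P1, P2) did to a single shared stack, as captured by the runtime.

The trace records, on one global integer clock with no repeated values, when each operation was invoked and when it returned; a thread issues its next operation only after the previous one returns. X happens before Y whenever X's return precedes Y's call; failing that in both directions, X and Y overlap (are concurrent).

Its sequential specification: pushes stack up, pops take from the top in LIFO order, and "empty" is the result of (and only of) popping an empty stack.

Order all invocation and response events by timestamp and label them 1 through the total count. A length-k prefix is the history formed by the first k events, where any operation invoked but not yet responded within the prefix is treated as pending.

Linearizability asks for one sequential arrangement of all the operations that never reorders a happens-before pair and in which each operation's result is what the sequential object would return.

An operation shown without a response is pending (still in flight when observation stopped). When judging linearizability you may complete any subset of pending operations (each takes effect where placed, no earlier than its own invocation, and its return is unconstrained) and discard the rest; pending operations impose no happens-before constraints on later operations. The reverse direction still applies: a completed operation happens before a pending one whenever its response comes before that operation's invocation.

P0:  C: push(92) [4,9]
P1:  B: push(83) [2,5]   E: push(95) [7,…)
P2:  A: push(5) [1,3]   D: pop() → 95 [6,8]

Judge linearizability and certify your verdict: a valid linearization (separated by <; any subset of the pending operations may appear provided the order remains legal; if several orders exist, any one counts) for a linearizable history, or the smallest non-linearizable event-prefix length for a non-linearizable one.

linearizable — witness: A < B < C < E < D

step 1: A push(5) — stack <5>
step 2: B push(83) — stack <5,83>
step 3: C push(92) — stack <5,83,92>
step 4: E push(95) (pending, included) — stack <5,83,92,95>
step 5: D pop() → 95 — stack <5,83,92>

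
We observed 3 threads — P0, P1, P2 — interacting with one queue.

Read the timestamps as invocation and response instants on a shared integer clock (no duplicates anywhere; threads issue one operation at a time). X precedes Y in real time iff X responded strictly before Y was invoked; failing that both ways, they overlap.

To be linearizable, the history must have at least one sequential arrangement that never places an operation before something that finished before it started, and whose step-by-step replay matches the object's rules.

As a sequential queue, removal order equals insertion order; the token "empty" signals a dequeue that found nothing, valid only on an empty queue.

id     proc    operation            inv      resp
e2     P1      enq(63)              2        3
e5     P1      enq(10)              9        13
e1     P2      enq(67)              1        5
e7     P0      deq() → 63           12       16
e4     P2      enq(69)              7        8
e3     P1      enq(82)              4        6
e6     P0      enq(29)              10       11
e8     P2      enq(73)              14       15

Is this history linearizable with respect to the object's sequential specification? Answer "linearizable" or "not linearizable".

witness order: e2, e1, e3, e4, e5, e6, e7, e8
after step 1 (e2 enq(63)): queue <63>
after step 2 (e1 enq(67)): queue <63,67>
after step 3 (e3 enq(82)): queue <63,67,82>
after step 4 (e4 enq(69)): queue <63,67,82,69>
after step 5 (e5 enq(10)): queue <63,67,82,69,10>
after step 6 (e6 enq(29)): queue <63,67,82,69,10,29>
after step 7 (e7 deq() → 63): queue <67,82,69,10,29>
after step 8 (e8 enq(73)): queue <67,82,69,10,29,73>

linearizable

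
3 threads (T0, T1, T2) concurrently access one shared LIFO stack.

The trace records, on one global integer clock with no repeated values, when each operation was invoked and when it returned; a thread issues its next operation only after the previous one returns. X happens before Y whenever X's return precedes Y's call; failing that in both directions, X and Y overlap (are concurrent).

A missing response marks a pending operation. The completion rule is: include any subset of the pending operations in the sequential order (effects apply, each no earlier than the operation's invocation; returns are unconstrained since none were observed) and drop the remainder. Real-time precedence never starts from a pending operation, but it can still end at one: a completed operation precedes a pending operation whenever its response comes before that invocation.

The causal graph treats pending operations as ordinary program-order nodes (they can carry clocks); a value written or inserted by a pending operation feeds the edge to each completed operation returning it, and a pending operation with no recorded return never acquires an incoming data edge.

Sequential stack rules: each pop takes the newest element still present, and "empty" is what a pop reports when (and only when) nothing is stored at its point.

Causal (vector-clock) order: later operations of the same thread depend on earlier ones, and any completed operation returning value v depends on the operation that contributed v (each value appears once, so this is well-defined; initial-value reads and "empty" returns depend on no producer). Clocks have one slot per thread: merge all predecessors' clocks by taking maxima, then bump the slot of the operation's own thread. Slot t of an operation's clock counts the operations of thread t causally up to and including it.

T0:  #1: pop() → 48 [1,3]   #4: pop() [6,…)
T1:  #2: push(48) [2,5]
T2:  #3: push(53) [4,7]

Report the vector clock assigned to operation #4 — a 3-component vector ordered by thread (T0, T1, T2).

(2, 1, 0)

VC(#3, invoked at 4): no causal predecessors; +1 on T2 → (0, 0, 1)
VC(#2, invoked at 2): no causal predecessors; +1 on T1 → (0, 1, 0)
invoked at 1, #1 merges VC(#2)=(0, 1, 0) and bumps T0's slot → (1, 1, 0)
invoked at 6, #4 merges VC(#1)=(1, 1, 0) and bumps T0's slot → (2, 1, 0)
target: VC(#4) = (2, 1, 0)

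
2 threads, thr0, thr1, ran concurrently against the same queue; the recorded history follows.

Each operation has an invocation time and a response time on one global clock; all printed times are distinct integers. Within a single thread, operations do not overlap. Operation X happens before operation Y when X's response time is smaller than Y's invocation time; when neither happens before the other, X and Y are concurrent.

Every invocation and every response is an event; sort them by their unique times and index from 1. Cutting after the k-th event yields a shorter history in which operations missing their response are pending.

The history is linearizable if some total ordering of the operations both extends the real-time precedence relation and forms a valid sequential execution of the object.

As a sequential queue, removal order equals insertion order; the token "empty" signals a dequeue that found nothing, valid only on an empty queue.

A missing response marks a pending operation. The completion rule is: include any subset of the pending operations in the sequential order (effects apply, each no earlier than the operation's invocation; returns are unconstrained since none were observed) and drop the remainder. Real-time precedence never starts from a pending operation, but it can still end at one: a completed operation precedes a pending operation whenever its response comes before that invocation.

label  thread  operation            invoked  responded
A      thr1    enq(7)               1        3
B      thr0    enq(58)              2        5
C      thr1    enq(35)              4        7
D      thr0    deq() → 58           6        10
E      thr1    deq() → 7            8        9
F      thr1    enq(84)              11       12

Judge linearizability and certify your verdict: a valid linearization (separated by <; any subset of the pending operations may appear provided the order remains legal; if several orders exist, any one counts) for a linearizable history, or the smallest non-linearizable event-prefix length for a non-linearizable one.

linearizable — witness: A < B < C < E < D < F

step 1: A enq(7) — queue <7>
step 2: B enq(58) — queue <7,58>
step 3: C enq(35) — queue <7,58,35>
step 4: E deq() → 7 — queue <58,35>
step 5: D deq() → 58 — queue <35>
step 6: F enq(84) — queue <35,84>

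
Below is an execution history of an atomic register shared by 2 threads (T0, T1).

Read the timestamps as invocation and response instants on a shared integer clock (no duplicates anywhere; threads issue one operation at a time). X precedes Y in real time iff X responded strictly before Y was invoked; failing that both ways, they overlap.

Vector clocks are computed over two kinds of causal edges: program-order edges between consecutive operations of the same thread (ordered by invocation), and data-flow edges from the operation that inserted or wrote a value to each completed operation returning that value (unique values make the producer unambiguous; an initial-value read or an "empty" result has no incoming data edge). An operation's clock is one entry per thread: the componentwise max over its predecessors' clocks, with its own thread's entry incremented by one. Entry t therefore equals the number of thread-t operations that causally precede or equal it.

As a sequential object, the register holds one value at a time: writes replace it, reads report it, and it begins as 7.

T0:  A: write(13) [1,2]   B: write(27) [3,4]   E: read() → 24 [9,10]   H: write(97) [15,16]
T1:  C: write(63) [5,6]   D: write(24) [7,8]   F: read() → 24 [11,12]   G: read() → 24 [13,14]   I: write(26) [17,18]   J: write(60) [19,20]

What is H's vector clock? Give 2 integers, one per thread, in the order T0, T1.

(4, 2)

C (invocation 5): nothing precedes it; T1's component alone gives (0, 1)
A (invocation 1): nothing precedes it; T0's component alone gives (1, 0)
D (invocation 7): componentwise max over VC(C)=(0, 1), +1 at T1, giving (0, 2)
B (invocation 3): componentwise max over VC(A)=(1, 0), +1 at T0, giving (2, 0)
F (invocation 11): componentwise max over VC(D)=(0, 2), +1 at T1, giving (0, 3)
G (invocation 13): componentwise max over VC(D)=(0, 2), VC(F)=(0, 3), +1 at T1, giving (0, 4)
I (invocation 17): componentwise max over VC(G)=(0, 4), +1 at T1, giving (0, 5)
E (invocation 9): componentwise max over VC(B)=(2, 0), VC(D)=(0, 2), +1 at T0, giving (3, 2)
J (invocation 19): componentwise max over VC(I)=(0, 5), +1 at T1, giving (0, 6)
H (invocation 15): componentwise max over VC(E)=(3, 2), +1 at T0, giving (4, 2)
target: VC(H) = (4, 2)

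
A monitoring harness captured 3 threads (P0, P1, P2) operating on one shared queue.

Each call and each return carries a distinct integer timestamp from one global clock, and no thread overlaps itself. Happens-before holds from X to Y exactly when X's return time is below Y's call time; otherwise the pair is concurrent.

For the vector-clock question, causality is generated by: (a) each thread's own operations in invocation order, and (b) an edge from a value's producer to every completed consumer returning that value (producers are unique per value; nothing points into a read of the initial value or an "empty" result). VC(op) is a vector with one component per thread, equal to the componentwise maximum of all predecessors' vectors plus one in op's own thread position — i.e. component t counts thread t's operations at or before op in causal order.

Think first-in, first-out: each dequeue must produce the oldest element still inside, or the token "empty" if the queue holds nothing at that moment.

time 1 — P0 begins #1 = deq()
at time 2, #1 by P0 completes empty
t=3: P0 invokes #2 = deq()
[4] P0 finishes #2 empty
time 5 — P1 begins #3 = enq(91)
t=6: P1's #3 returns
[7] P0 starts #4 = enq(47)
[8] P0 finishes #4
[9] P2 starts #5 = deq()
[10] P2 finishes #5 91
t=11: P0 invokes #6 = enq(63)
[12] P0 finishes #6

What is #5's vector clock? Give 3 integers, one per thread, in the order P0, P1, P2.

(0, 1, 1)

#3 (invocation 5): nothing precedes it; P1's component alone gives (0, 1, 0)
#1 (invocation 1): nothing precedes it; P0's component alone gives (1, 0, 0)
#5, invoked 9, takes VC(#3)=(0, 1, 0) under max, adds 1 for P2 → (0, 1, 1)
#2, invoked 3, takes VC(#1)=(1, 0, 0) under max, adds 1 for P0 → (2, 0, 0)
#4, invoked 7, takes VC(#2)=(2, 0, 0) under max, adds 1 for P0 → (3, 0, 0)
#6, invoked 11, takes VC(#4)=(3, 0, 0) under max, adds 1 for P0 → (4, 0, 0)
target: VC(#5) = (0, 1, 1)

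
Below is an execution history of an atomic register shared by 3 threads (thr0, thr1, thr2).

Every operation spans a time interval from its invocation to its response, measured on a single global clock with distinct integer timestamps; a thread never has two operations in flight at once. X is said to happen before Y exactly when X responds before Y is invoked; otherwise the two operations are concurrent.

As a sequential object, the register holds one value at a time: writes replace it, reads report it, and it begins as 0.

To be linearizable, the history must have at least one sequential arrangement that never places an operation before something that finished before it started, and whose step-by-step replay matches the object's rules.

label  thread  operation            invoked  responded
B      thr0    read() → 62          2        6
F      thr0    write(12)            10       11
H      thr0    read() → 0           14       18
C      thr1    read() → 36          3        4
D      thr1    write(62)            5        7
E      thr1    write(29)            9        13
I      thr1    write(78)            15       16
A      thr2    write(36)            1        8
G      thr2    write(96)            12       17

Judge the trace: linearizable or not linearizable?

prefix check: 1..17 passes, 1..18 fails once H's time-18 response joins
9 completed operations, 168 real-time-consistent orders — every atomic register replay fails
sample order A, B, C, D, E, F, G, H, I stalls at step 2 — B read() → 62 has no legal effect
sample order A, B, C, D, E, F, G, I, H stalls at step 2 — B read() → 62 has no legal effect

not linearizable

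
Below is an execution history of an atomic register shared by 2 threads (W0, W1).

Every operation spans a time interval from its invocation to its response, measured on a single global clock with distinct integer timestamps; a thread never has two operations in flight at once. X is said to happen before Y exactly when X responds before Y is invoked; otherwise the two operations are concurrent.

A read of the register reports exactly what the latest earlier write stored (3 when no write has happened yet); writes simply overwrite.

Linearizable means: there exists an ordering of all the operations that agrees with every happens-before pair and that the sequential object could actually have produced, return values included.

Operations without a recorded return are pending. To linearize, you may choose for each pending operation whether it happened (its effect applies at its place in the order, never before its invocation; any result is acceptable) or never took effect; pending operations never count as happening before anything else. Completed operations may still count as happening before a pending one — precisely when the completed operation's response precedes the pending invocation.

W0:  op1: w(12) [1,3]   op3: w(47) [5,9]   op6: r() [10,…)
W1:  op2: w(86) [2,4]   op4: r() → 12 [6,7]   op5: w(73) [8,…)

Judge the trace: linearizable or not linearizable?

a witness: op2, op1, op4, op3
step 1: op2 w(86) — value 86
step 2: op1 w(12) — value 12
step 3: op4 r() → 12 — value 12
step 4: op3 w(47) — value 47

linearizable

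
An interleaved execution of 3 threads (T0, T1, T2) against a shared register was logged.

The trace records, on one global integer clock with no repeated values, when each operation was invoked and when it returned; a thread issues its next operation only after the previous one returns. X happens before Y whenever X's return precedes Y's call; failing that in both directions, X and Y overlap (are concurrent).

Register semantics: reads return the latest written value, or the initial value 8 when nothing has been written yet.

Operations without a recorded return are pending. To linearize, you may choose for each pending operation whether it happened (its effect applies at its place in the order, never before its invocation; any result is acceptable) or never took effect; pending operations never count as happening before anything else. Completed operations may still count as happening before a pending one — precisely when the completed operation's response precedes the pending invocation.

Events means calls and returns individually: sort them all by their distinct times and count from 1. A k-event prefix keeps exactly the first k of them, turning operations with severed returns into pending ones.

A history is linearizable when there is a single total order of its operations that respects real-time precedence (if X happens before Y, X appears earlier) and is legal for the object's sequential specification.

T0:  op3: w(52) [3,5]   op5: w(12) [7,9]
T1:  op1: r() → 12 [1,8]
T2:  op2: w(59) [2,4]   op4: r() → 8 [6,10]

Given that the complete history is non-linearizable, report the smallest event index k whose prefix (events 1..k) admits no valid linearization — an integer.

events 1..9 are linearizable, e.g. via op2, op3, op4, op5, op1:
step 1: op2 w(59) — value 59
step 2: op3 w(52) — value 52
step 3: op4 r() (pending, included) — value 52
step 4: op5 w(12) — value 12
step 5: op1 r() → 12 — value 12
adding event 10 (op4 responds at 10) leaves no legal real-time order
one such order, op1, op2, op3, op4, op5, breaks at step 1 where op1 r() → 12 is illegal
one such order, op1, op2, op3, op5, op4, breaks at step 1 where op1 r() → 12 is illegal

10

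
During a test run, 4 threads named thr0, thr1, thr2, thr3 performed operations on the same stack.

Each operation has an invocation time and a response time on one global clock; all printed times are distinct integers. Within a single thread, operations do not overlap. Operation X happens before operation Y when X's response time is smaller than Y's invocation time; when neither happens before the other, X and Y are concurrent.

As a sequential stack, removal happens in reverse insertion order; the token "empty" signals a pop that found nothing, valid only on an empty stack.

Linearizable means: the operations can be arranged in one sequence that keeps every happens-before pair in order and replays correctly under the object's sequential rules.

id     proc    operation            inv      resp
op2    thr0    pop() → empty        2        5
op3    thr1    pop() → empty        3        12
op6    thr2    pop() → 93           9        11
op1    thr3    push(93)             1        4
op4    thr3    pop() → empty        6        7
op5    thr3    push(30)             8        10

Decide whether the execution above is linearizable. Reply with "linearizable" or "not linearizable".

already the first 11 events (up to op6's response at time 11) admit no linearization; the first 10 still do
no legal order exists: 4 real-time-consistent candidates over 5 completed stack operations, all rejected
completion choices over the 1 pending operation (op3) were checked; none helps
take op1, op2, op4, op5, op6 (pending dropped): step 2 already fails, because op2 pop() → empty cannot occur there
take op1, op2, op4, op6, op5 (pending dropped): step 2 already fails, because op2 pop() → empty cannot occur there

not linearizable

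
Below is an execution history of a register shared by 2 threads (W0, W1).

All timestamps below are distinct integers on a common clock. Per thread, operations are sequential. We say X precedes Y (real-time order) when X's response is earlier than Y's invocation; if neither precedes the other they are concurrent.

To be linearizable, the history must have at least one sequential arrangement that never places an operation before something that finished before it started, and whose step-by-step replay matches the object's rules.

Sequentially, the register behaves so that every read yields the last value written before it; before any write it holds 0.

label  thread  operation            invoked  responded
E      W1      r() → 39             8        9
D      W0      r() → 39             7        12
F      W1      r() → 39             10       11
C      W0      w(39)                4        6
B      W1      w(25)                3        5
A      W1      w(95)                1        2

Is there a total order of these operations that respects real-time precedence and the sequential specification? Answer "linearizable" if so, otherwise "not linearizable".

linearizable

one valid linearization: A, B, C, D, E, F
1. A w(95), leaving value 95
2. B w(25), leaving value 25
3. C w(39), leaving value 39
4. D r() → 39, leaving value 39
5. E r() → 39, leaving value 39
6. F r() → 39, leaving value 39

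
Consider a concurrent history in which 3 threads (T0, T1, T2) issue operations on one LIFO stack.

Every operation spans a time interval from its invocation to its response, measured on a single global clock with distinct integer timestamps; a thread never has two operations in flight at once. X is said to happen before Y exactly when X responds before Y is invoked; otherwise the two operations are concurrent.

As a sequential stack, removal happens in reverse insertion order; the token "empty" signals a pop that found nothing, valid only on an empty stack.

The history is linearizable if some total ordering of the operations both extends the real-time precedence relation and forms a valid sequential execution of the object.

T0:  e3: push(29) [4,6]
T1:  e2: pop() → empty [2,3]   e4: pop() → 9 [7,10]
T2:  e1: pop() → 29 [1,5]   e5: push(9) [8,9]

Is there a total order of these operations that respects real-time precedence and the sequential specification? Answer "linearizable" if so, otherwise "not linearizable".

one valid linearization: e2, e3, e1, e5, e4
1. e2 pop() → empty, leaving stack <>
2. e3 push(29), leaving stack <29>
3. e1 pop() → 29, leaving stack <>
4. e5 push(9), leaving stack <9>
5. e4 pop() → 9, leaving stack <>

linearizable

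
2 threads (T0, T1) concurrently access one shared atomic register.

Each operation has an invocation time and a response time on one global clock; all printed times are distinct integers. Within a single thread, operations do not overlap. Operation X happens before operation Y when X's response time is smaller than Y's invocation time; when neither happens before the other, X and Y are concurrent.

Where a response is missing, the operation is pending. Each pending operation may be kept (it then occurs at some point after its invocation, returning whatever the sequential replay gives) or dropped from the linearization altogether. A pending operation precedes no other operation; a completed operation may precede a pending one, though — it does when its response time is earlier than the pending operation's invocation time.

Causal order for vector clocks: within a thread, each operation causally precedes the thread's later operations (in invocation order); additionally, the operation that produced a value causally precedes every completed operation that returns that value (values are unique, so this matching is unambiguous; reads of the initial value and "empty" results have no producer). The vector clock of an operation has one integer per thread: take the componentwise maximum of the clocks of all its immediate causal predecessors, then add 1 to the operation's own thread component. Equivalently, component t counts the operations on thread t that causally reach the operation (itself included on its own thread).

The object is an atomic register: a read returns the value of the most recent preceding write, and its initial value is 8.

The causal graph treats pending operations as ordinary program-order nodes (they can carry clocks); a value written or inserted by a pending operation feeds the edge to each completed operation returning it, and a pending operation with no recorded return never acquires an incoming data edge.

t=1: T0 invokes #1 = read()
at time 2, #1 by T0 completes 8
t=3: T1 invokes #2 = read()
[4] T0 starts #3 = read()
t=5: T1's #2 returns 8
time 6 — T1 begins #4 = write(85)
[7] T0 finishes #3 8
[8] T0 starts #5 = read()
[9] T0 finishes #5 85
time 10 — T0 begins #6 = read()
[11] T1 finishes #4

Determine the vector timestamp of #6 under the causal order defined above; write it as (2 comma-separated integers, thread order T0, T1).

#2 (invocation 3): nothing precedes it; T1's component alone gives (0, 1)
#1 (invocation 1): nothing precedes it; T0's component alone gives (1, 0)
#4 (invocation 6): componentwise max over VC(#2)=(0, 1), +1 at T1, giving (0, 2)
#3 (invocation 4): componentwise max over VC(#1)=(1, 0), +1 at T0, giving (2, 0)
#5 (invocation 8): componentwise max over VC(#3)=(2, 0), VC(#4)=(0, 2), +1 at T0, giving (3, 2)
#6 (invocation 10): componentwise max over VC(#5)=(3, 2), +1 at T0, giving (4, 2)
target: VC(#6) = (4, 2)

(4, 2)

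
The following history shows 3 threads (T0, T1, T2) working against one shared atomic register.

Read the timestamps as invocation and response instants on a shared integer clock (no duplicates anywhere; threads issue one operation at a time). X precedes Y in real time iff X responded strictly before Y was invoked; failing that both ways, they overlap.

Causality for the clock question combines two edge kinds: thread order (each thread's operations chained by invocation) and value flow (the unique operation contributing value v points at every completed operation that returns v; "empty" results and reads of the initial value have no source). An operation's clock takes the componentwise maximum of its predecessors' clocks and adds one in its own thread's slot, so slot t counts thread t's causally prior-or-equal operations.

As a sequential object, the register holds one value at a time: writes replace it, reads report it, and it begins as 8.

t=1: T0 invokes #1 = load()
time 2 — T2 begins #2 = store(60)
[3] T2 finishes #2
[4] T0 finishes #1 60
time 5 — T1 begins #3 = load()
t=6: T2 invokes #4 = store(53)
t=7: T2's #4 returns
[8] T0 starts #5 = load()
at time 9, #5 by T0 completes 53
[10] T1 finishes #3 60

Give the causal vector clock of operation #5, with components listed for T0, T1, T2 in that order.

no predecessors for #2 (invoked 2): T2 increments from zero → (0, 0, 1)
VC(#4, invoked at 6): max of VC(#2)=(0, 0, 1), then +1 on thread T2 → (0, 0, 2)
VC(#3, invoked at 5): max of VC(#2)=(0, 0, 1), then +1 on thread T1 → (0, 1, 1)
VC(#1, invoked at 1): max of VC(#2)=(0, 0, 1), then +1 on thread T0 → (1, 0, 1)
VC(#5, invoked at 8): max of VC(#1)=(1, 0, 1), VC(#4)=(0, 0, 2), then +1 on thread T0 → (2, 0, 2)
target: VC(#5) = (2, 0, 2)

(2, 0, 2)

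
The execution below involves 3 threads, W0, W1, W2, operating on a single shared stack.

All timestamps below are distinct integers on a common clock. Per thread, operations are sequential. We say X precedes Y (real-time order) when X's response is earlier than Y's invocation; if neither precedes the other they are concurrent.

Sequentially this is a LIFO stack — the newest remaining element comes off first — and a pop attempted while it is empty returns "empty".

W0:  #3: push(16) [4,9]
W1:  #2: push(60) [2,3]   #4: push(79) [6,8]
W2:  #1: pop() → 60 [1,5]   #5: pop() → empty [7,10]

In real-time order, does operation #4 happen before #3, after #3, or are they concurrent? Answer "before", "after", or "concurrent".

concurrent

#4 spans [6,8], #3 spans [4,9]
the intervals overlap in both directions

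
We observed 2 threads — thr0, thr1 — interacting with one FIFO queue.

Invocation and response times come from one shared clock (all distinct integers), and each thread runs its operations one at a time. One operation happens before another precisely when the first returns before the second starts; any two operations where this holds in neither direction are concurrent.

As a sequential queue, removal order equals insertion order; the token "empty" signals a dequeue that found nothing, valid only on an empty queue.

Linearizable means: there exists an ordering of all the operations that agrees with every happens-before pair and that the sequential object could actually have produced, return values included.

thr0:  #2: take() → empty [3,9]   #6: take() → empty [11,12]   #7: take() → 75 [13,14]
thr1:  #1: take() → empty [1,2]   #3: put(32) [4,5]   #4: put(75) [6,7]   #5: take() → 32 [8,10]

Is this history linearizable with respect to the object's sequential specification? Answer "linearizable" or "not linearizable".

cut after 11 events: linearizable; cut after 12 events (#6 responds, time 12): not linearizable
checked exhaustively: 4 real-time-consistent orders of 6 completed operations, zero legal FIFO queue replays
one such order, #1, #2, #3, #4, #5, #6, breaks at step 6 where #6 take() → empty is illegal
one such order, #1, #3, #2, #4, #5, #6, breaks at step 3 where #2 take() → empty is illegal

not linearizable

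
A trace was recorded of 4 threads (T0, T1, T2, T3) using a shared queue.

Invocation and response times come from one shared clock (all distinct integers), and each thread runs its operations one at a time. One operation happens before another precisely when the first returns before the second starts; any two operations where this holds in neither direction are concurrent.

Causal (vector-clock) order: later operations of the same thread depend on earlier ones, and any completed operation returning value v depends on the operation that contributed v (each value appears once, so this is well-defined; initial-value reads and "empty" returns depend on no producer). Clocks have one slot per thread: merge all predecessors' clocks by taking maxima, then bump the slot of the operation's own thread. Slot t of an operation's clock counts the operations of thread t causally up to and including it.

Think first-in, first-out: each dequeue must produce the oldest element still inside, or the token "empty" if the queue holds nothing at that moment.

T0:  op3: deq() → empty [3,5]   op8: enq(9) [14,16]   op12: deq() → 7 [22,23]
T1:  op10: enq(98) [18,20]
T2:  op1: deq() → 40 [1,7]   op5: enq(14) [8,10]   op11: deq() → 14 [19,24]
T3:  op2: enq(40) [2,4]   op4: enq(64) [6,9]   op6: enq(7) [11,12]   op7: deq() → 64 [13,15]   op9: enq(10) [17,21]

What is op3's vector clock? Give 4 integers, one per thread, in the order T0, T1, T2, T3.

op2, invoked 2, has no incoming edges; only T3's bump applies → (0, 0, 0, 1)
op10, invoked 18, has no incoming edges; only T1's bump applies → (0, 1, 0, 0)
op3, invoked 3, has no incoming edges; only T0's bump applies → (1, 0, 0, 0)
op4, invoked 6, takes VC(op2)=(0, 0, 0, 1) under max, adds 1 for T3 → (0, 0, 0, 2)
op1, invoked 1, takes VC(op2)=(0, 0, 0, 1) under max, adds 1 for T2 → (0, 0, 1, 1)
op8, invoked 14, takes VC(op3)=(1, 0, 0, 0) under max, adds 1 for T0 → (2, 0, 0, 0)
op6, invoked 11, takes VC(op4)=(0, 0, 0, 2) under max, adds 1 for T3 → (0, 0, 0, 3)
op5, invoked 8, takes VC(op1)=(0, 0, 1, 1) under max, adds 1 for T2 → (0, 0, 2, 1)
op7, invoked 13, takes VC(op4)=(0, 0, 0, 2), VC(op6)=(0, 0, 0, 3) under max, adds 1 for T3 → (0, 0, 0, 4)
op11, invoked 19, takes VC(op5)=(0, 0, 2, 1) under max, adds 1 for T2 → (0, 0, 3, 1)
op9, invoked 17, takes VC(op7)=(0, 0, 0, 4) under max, adds 1 for T3 → (0, 0, 0, 5)
op12, invoked 22, takes VC(op6)=(0, 0, 0, 3), VC(op8)=(2, 0, 0, 0) under max, adds 1 for T0 → (3, 0, 0, 3)
target: VC(op3) = (1, 0, 0, 0)

(1, 0, 0, 0)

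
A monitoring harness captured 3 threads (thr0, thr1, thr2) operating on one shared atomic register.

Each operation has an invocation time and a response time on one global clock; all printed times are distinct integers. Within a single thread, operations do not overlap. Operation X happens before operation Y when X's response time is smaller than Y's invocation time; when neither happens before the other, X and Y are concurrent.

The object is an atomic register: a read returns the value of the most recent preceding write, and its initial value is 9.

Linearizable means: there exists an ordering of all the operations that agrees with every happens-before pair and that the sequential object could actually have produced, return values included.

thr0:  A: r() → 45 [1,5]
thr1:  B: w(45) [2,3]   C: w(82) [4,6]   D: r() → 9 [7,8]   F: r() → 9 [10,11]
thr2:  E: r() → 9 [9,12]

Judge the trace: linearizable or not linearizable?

through event 7 a valid linearization exists; event 8 (D responding at time 8) ends that
4 completed operations, 3 real-time-consistent orders — every atomic register replay fails
e.g. A, B, C, D: illegal at step 1, since A r() → 45 cannot apply there
e.g. B, A, C, D: illegal at step 4, since D r() → 9 cannot apply there

not linearizable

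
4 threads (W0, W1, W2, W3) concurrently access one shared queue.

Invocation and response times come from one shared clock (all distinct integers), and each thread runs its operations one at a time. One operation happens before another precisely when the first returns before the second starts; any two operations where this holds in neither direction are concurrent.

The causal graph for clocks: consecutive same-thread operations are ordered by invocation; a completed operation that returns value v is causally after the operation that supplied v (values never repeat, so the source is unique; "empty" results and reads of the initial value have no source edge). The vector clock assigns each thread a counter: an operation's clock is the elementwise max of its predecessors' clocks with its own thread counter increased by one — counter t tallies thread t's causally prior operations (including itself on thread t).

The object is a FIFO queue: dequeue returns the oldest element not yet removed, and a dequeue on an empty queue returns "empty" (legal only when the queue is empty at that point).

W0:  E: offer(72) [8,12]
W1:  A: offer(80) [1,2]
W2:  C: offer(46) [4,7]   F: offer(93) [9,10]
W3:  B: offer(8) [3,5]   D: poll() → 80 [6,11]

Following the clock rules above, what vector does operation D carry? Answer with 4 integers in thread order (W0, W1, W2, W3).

(0, 1, 0, 2)

B (invocation 3): nothing precedes it; W3's component alone gives (0, 0, 0, 1)
C (invocation 4): nothing precedes it; W2's component alone gives (0, 0, 1, 0)
A (invocation 1): nothing precedes it; W1's component alone gives (0, 1, 0, 0)
E (invocation 8): nothing precedes it; W0's component alone gives (1, 0, 0, 0)
invoked at 9, F merges VC(C)=(0, 0, 1, 0) and bumps W2's slot → (0, 0, 2, 0)
invoked at 6, D merges VC(A)=(0, 1, 0, 0), VC(B)=(0, 0, 0, 1) and bumps W3's slot → (0, 1, 0, 2)
target: VC(D) = (0, 1, 0, 2)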